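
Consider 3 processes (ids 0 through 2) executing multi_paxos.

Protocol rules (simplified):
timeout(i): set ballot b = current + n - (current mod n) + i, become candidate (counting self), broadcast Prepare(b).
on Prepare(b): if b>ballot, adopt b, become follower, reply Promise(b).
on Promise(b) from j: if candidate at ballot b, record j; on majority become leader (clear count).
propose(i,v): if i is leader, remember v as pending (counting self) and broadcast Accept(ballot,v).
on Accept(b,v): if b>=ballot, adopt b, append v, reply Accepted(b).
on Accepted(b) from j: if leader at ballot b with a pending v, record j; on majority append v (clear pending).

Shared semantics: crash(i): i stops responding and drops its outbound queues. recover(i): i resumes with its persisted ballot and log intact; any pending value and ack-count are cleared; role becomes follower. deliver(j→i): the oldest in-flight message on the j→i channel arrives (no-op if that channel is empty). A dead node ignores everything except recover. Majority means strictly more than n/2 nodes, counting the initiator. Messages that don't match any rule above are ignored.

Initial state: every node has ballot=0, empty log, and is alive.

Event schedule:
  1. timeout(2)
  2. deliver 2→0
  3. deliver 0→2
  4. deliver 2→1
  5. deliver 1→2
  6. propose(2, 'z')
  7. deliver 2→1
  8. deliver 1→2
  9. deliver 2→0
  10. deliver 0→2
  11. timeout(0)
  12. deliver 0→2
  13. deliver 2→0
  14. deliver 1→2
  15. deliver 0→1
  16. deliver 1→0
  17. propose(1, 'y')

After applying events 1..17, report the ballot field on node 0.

6

[1] timeout(2) → N2(cand b5 [-])
[2] deliver 2→0 → N0(foll b5 [-])
[3] deliver 0→2 → N2(lead b5 [-])
[4] deliver 2→1 → N1(foll b5 [-])
[5] deliver 1→2 → ∅
[6] propose(2,'z') → ∅
[7] deliver 2→1 → N1(foll b5 [z])
[8] deliver 1→2 → N2(lead b5 [z])
[9] deliver 2→0 → N0(foll b5 [z])
[10] deliver 0→2 → ∅
[11] timeout(0) → N0(cand b6 [z])
[12] deliver 0→2 → N2(foll b6 [z])
[13] deliver 2→0 → N0(lead b6 [z])
[14] deliver 1→2 → ∅
[15] deliver 0→1 → N1(foll b6 [z])
[16] deliver 1→0 → ∅
[17] propose(1,'y') → ∅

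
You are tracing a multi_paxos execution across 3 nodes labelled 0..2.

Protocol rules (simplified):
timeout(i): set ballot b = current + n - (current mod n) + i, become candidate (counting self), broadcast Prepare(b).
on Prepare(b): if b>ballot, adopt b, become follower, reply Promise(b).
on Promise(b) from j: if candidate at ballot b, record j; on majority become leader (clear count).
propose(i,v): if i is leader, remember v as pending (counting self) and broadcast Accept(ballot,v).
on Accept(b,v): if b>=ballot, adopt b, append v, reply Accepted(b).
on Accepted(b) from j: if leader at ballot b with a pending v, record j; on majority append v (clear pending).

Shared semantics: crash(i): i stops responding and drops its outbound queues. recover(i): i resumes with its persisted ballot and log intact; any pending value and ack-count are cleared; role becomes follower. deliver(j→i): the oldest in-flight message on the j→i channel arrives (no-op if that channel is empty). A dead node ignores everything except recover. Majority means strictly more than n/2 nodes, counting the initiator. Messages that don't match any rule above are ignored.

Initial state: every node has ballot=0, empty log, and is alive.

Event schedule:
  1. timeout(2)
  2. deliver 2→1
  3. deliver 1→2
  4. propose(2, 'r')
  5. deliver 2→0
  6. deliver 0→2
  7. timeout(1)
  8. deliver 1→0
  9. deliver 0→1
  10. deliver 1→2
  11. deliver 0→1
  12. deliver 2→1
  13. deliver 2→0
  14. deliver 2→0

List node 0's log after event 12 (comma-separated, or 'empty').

empty

[1] timeout(2) → N2(cand b5 [-])
[2] deliver 2→1 → N1(foll b5 [-])
[3] deliver 1→2 → N2(lead b5 [-])
[4] propose(2,'r') → ∅
[5] deliver 2→0 → N0(foll b5 [-])
[6] deliver 0→2 → ∅
[7] timeout(1) → N1(cand b7 [-])
[8] deliver 1→0 → N0(foll b7 [-])
[9] deliver 0→1 → N1(lead b7 [-])
[10] deliver 1→2 → N2(foll b7 [-])
[11] deliver 0→1 → ∅
[12] deliver 2→1 → ∅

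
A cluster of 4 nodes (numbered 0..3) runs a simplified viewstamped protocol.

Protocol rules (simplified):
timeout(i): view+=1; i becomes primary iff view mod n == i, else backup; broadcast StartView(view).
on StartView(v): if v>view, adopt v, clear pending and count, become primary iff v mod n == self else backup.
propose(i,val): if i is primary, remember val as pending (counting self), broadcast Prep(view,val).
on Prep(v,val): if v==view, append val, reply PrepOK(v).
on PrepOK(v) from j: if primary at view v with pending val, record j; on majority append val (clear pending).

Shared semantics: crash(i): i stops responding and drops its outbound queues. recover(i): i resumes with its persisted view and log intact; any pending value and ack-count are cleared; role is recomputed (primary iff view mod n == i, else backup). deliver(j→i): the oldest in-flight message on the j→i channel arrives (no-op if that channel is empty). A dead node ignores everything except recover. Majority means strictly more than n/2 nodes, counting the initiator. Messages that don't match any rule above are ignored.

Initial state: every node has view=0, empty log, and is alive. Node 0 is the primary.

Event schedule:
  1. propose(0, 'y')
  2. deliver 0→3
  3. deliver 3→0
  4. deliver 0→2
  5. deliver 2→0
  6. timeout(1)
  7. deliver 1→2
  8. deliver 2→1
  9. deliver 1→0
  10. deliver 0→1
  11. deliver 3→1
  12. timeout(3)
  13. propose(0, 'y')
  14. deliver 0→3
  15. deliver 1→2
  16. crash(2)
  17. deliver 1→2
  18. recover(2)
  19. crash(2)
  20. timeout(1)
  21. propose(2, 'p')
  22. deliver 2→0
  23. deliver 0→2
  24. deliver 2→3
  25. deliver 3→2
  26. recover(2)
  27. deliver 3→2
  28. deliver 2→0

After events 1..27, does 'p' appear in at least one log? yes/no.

step 1 propose(0,'y'): —
step 2 deliver 0→3: 3={back,v=0,log=y}
step 3 deliver 3→0: —
step 4 deliver 0→2: 2={back,v=0,log=y}
step 5 deliver 2→0: 0={prim,v=0,log=y}
step 6 timeout(1): 1={prim,v=1,log=-}
step 7 deliver 1→2: 2={back,v=1,log=y}
step 8 deliver 2→1: —
step 9 deliver 1→0: 0={back,v=1,log=y}
step 10 deliver 0→1: —
step 11 deliver 3→1: —
step 12 timeout(3): 3={back,v=1,log=y}
step 13 propose(0,'y'): —
step 14 deliver 0→3: —
step 15 deliver 1→2: —
step 16 crash(2): 2={✗back,v=1,log=y}
step 17 deliver 1→2: —
step 18 recover(2): 2={back,v=1,log=y}
step 19 crash(2): 2={✗back,v=1,log=y}
step 20 timeout(1): 1={back,v=2,log=-}
step 21 propose(2,'p'): —
step 22 deliver 2→0: —
step 23 deliver 0→2: —
step 24 deliver 2→3: —
step 25 deliver 3→2: —
step 26 recover(2): 2={back,v=1,log=y}
step 27 deliver 3→2: —

no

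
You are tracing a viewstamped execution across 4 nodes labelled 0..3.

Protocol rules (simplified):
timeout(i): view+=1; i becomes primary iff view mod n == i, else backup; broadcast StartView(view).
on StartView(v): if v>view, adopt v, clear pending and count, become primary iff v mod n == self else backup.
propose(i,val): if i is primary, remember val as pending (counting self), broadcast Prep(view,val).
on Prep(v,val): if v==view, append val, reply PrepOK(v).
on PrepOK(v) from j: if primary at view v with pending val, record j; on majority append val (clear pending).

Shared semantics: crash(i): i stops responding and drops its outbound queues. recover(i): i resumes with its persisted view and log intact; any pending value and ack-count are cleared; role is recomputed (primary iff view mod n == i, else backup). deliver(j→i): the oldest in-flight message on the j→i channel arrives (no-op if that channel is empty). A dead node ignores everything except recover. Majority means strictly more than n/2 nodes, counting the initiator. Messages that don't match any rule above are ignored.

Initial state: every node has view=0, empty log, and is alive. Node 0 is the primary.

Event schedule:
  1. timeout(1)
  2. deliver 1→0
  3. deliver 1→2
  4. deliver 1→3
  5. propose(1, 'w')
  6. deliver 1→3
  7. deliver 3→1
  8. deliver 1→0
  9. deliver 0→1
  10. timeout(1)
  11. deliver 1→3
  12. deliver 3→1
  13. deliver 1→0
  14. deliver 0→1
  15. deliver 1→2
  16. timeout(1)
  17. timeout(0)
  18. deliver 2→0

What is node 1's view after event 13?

e1 timeout(1): 1[prim,v=1,-]
e2 deliver 1→0: 0[back,v=1,-]
e3 deliver 1→2: 2[back,v=1,-]
e4 deliver 1→3: 3[back,v=1,-]
e5 propose(1,'w'): ·
e6 deliver 1→3: 3[back,v=1,w]
e7 deliver 3→1: ·
e8 deliver 1→0: 0[back,v=1,w]
e9 deliver 0→1: 1[prim,v=1,w]
e10 timeout(1): 1[back,v=2,w]
e11 deliver 1→3: 3[back,v=2,w]
e12 deliver 3→1: ·
e13 deliver 1→0: 0[back,v=2,w]

2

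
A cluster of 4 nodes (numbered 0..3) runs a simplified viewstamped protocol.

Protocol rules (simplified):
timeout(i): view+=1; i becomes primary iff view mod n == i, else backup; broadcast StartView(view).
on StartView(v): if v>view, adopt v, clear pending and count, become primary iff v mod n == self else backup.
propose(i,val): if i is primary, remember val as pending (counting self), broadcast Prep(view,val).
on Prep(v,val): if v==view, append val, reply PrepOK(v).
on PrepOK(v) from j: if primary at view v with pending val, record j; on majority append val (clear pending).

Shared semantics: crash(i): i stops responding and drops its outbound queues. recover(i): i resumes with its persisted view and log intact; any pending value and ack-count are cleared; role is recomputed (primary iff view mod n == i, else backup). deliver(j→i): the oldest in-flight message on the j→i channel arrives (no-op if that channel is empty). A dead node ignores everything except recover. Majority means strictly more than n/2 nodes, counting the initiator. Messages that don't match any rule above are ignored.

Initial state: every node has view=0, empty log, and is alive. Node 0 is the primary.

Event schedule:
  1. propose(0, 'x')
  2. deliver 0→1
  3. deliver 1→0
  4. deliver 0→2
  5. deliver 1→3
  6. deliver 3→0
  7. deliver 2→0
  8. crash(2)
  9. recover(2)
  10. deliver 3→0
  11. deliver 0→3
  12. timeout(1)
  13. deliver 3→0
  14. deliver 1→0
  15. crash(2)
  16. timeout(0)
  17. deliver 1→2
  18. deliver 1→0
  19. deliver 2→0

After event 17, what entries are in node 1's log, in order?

step 1 propose(0,'x'): —
step 2 deliver 0→1: 1={back,v=0,log=x}
step 3 deliver 1→0: —
step 4 deliver 0→2: 2={back,v=0,log=x}
step 5 deliver 1→3: —
step 6 deliver 3→0: —
step 7 deliver 2→0: 0={prim,v=0,log=x}
step 8 crash(2): 2={✗back,v=0,log=x}
step 9 recover(2): 2={back,v=0,log=x}
step 10 deliver 3→0: —
step 11 deliver 0→3: 3={back,v=0,log=x}
step 12 timeout(1): 1={prim,v=1,log=x}
step 13 deliver 3→0: —
step 14 deliver 1→0: 0={back,v=1,log=x}
step 15 crash(2): 2={✗back,v=0,log=x}
step 16 timeout(0): 0={back,v=2,log=x}
step 17 deliver 1→2: —

x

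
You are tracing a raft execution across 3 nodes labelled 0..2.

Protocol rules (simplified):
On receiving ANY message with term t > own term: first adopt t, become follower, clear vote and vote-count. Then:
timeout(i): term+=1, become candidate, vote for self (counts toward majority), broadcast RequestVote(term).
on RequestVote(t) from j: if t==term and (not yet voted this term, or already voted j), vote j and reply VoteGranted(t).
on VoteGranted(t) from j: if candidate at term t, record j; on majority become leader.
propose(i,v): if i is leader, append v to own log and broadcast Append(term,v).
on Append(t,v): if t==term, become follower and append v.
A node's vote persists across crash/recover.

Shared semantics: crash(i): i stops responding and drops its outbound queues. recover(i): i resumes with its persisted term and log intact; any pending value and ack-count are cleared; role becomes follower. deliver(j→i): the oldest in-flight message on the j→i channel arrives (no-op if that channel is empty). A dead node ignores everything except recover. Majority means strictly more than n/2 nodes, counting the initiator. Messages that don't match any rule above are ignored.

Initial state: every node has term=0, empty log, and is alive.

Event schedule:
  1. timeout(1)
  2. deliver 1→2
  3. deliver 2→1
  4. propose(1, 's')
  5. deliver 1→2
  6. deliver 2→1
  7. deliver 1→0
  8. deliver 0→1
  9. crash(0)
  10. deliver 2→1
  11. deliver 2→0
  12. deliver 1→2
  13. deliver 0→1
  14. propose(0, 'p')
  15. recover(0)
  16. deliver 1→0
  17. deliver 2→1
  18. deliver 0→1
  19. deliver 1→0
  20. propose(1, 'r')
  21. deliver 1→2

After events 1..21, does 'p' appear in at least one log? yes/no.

1. timeout(1):  <1:cand t1 ->
2. deliver 1→2:  <2:foll t1 ->
3. deliver 2→1:  <1:lead t1 ->
4. propose(1,'s'):  <1:lead t1 s>
5. deliver 1→2:  <2:foll t1 s>
6. deliver 2→1:  nop
7. deliver 1→0:  <0:foll t1 ->
8. deliver 0→1:  nop
9. crash(0):  <0:✗foll t1 ->
10. deliver 2→1:  nop
11. deliver 2→0:  nop
12. deliver 1→2:  nop
13. deliver 0→1:  nop
14. propose(0,'p'):  nop
15. recover(0):  <0:foll t1 ->
16. deliver 1→0:  <0:foll t1 s>
17. deliver 2→1:  nop
18. deliver 0→1:  nop
19. deliver 1→0:  nop
20. propose(1,'r'):  <1:lead t1 s,r>
21. deliver 1→2:  <2:foll t1 s,r>

no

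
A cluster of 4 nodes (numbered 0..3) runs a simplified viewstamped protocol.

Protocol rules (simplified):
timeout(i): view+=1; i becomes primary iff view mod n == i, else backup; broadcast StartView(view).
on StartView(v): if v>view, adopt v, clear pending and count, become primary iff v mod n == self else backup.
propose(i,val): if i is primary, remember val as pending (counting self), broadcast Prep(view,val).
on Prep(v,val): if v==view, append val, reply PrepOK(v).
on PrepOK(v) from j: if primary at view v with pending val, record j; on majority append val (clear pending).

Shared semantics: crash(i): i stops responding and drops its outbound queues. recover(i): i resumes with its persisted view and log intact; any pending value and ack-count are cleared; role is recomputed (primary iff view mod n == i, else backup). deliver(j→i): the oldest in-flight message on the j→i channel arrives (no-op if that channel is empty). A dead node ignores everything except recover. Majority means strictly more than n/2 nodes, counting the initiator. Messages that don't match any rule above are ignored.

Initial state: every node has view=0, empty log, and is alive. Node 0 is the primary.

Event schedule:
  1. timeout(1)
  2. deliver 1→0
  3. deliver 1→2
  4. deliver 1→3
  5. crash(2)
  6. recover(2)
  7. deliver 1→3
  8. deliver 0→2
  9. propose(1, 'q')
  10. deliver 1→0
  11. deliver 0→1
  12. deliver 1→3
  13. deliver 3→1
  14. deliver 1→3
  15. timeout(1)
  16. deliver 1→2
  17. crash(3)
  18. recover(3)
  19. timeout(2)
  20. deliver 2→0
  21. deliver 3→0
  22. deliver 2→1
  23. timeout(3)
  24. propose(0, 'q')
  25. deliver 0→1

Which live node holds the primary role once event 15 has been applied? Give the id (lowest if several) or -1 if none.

step 1 timeout(1): 1={prim,v=1,log=-}
step 2 deliver 1→0: 0={back,v=1,log=-}
step 3 deliver 1→2: 2={back,v=1,log=-}
step 4 deliver 1→3: 3={back,v=1,log=-}
step 5 crash(2): 2={✗back,v=1,log=-}
step 6 recover(2): 2={back,v=1,log=-}
step 7 deliver 1→3: —
step 8 deliver 0→2: —
step 9 propose(1,'q'): —
step 10 deliver 1→0: 0={back,v=1,log=q}
step 11 deliver 0→1: —
step 12 deliver 1→3: 3={back,v=1,log=q}
step 13 deliver 3→1: 1={prim,v=1,log=q}
step 14 deliver 1→3: —
step 15 timeout(1): 1={back,v=2,log=q}

-1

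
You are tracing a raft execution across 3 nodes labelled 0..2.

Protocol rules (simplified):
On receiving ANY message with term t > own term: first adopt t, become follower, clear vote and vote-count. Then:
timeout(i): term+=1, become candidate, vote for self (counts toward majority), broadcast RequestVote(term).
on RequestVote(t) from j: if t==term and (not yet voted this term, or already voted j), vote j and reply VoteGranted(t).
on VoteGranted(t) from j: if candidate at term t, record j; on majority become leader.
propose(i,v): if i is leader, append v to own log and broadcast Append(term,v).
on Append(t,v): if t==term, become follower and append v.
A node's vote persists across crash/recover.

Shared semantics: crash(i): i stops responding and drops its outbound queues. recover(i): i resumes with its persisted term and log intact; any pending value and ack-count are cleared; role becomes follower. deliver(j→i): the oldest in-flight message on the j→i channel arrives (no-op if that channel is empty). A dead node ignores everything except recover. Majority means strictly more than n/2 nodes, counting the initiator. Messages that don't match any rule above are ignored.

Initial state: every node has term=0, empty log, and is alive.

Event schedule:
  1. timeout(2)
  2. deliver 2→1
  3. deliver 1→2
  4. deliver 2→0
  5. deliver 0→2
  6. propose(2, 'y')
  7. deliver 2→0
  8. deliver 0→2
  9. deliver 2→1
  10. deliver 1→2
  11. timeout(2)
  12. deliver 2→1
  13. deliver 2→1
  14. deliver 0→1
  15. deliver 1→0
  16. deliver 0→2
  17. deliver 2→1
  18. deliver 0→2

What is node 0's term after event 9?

[1] timeout(2) → N2(cand t1 [-])
[2] deliver 2→1 → N1(foll t1 [-])
[3] deliver 1→2 → N2(lead t1 [-])
[4] deliver 2→0 → N0(foll t1 [-])
[5] deliver 0→2 → ∅
[6] propose(2,'y') → N2(lead t1 [y])
[7] deliver 2→0 → N0(foll t1 [y])
[8] deliver 0→2 → ∅
[9] deliver 2→1 → N1(foll t1 [y])

1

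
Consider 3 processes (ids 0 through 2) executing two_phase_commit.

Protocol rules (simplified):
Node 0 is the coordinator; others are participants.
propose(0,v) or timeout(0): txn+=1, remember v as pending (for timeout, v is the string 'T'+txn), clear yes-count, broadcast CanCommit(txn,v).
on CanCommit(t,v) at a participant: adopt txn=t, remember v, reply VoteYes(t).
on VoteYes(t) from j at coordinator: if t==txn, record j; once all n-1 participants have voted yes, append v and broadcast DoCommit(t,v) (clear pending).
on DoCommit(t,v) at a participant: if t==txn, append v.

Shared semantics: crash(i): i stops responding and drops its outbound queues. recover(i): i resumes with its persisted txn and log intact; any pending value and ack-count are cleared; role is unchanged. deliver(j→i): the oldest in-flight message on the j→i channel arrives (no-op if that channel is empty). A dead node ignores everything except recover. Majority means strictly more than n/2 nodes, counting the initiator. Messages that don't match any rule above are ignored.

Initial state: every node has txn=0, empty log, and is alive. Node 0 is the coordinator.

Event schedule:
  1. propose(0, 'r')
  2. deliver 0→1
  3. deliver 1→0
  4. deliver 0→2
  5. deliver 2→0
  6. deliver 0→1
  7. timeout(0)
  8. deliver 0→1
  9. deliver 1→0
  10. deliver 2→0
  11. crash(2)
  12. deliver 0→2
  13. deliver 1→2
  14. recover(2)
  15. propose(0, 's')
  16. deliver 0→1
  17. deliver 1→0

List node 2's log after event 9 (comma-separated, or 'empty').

e1 propose(0,'r'): 0[coor,t=1,-]
e2 deliver 0→1: 1[part,t=1,-]
e3 deliver 1→0: ·
e4 deliver 0→2: 2[part,t=1,-]
e5 deliver 2→0: 0[coor,t=1,r]
e6 deliver 0→1: 1[part,t=1,r]
e7 timeout(0): 0[coor,t=2,r]
e8 deliver 0→1: 1[part,t=2,r]
e9 deliver 1→0: ·

empty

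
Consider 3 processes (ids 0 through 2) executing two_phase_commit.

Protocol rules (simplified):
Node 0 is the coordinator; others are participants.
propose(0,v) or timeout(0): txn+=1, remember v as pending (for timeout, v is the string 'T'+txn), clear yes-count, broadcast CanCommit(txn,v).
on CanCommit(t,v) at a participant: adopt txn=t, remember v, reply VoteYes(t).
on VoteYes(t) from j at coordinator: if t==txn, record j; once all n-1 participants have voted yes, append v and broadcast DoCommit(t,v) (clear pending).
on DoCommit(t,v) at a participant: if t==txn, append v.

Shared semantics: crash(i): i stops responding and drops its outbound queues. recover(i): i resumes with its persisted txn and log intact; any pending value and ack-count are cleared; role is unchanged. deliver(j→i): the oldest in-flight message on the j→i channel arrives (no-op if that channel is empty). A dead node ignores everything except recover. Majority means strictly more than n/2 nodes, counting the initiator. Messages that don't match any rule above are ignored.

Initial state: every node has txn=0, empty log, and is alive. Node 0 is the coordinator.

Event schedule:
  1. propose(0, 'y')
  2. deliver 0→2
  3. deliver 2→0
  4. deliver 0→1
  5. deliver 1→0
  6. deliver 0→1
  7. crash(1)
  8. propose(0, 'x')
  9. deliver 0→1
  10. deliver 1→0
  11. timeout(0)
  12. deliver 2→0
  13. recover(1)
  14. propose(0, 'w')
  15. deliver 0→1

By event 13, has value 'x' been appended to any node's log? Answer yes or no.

[1] propose(0,'y') → N0(coor t1 [-])
[2] deliver 0→2 → N2(part t1 [-])
[3] deliver 2→0 → ∅
[4] deliver 0→1 → N1(part t1 [-])
[5] deliver 1→0 → N0(coor t1 [y])
[6] deliver 0→1 → N1(part t1 [y])
[7] crash(1) → N1(✗part t1 [y])
[8] propose(0,'x') → N0(coor t2 [y])
[9] deliver 0→1 → ∅
[10] deliver 1→0 → ∅
[11] timeout(0) → N0(coor t3 [y])
[12] deliver 2→0 → ∅
[13] recover(1) → N1(part t1 [y])

no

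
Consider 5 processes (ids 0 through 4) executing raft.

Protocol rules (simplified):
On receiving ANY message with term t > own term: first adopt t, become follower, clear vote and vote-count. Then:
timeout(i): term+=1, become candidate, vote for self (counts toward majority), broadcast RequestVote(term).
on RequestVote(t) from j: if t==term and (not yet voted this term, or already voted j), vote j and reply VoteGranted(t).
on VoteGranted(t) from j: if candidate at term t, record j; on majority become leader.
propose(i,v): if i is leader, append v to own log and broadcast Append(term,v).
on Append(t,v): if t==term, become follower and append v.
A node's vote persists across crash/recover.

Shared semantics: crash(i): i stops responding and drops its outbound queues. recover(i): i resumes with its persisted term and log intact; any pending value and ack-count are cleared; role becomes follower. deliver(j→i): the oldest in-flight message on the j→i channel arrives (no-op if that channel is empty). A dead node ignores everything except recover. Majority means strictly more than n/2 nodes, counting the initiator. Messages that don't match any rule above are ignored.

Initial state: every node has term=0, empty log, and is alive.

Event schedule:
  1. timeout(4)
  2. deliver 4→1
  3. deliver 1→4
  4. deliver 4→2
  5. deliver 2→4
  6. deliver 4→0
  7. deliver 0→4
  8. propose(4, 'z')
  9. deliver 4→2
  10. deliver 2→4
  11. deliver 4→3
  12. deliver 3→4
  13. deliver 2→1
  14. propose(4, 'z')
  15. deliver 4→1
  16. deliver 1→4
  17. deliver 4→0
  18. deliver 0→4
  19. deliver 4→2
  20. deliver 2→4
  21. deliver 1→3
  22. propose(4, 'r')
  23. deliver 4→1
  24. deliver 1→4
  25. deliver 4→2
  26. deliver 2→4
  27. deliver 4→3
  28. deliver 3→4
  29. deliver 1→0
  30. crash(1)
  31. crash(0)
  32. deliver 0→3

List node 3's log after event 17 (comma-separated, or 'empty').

empty

e1 timeout(4): 4[cand,t=1,-]
e2 deliver 4→1: 1[foll,t=1,-]
e3 deliver 1→4: ·
e4 deliver 4→2: 2[foll,t=1,-]
e5 deliver 2→4: 4[lead,t=1,-]
e6 deliver 4→0: 0[foll,t=1,-]
e7 deliver 0→4: ·
e8 propose(4,'z'): 4[lead,t=1,z]
e9 deliver 4→2: 2[foll,t=1,z]
e10 deliver 2→4: ·
e11 deliver 4→3: 3[foll,t=1,-]
e12 deliver 3→4: ·
e13 deliver 2→1: ·
e14 propose(4,'z'): 4[lead,t=1,z,z]
e15 deliver 4→1: 1[foll,t=1,z]
e16 deliver 1→4: ·
e17 deliver 4→0: 0[foll,t=1,z]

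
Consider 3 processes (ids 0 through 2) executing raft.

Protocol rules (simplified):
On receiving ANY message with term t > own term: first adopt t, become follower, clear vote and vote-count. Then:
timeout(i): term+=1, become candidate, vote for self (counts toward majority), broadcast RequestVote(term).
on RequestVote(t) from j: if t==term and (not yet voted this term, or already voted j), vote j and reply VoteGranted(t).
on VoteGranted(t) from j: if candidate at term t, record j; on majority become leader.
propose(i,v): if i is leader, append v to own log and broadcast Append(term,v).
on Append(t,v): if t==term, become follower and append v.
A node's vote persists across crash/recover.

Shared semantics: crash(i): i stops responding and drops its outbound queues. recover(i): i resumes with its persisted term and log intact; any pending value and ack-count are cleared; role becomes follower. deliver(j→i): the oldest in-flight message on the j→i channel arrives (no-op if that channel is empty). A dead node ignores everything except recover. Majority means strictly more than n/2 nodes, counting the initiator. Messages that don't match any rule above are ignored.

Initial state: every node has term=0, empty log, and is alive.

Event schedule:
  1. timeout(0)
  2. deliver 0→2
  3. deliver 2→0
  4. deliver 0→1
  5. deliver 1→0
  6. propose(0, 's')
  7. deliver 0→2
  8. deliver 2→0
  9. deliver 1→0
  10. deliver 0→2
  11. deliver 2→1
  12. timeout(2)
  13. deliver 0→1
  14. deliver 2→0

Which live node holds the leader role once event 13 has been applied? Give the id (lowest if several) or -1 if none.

0

after 1 — timeout(0): n0:cand/t1/[-]
after 2 — deliver 0→2: n2:foll/t1/[-]
after 3 — deliver 2→0: n0:lead/t1/[-]
after 4 — deliver 0→1: n1:foll/t1/[-]
after 5 — deliver 1→0: ·
after 6 — propose(0,'s'): n0:lead/t1/[s]
after 7 — deliver 0→2: n2:foll/t1/[s]
after 8 — deliver 2→0: ·
after 9 — deliver 1→0: ·
after 10 — deliver 0→2: ·
after 11 — deliver 2→1: ·
after 12 — timeout(2): n2:cand/t2/[s]
after 13 — deliver 0→1: n1:foll/t1/[s]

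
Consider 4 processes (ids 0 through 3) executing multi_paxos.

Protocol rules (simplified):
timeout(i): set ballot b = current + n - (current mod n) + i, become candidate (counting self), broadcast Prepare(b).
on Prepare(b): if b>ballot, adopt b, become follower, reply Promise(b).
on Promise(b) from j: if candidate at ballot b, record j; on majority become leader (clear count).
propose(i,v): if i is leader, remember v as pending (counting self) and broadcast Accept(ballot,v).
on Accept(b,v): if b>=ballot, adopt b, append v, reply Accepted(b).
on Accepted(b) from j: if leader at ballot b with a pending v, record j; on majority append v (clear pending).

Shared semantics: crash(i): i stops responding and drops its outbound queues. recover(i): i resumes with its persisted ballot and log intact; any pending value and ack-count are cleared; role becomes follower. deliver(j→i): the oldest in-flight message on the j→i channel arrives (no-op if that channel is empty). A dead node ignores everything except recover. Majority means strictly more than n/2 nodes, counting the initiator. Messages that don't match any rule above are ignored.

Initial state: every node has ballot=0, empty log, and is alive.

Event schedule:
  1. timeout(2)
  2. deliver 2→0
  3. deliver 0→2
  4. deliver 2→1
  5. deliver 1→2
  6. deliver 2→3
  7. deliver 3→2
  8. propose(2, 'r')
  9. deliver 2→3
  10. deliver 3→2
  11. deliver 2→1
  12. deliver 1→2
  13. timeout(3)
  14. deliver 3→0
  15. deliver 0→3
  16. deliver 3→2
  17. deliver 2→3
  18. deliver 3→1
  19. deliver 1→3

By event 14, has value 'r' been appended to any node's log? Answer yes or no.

after 1 — timeout(2): n2:cand/b6/[-]
after 2 — deliver 2→0: n0:foll/b6/[-]
after 3 — deliver 0→2: ·
after 4 — deliver 2→1: n1:foll/b6/[-]
after 5 — deliver 1→2: n2:lead/b6/[-]
after 6 — deliver 2→3: n3:foll/b6/[-]
after 7 — deliver 3→2: ·
after 8 — propose(2,'r'): ·
after 9 — deliver 2→3: n3:foll/b6/[r]
after 10 — deliver 3→2: ·
after 11 — deliver 2→1: n1:foll/b6/[r]
after 12 — deliver 1→2: n2:lead/b6/[r]
after 13 — timeout(3): n3:cand/b11/[r]
after 14 — deliver 3→0: n0:foll/b11/[-]

yes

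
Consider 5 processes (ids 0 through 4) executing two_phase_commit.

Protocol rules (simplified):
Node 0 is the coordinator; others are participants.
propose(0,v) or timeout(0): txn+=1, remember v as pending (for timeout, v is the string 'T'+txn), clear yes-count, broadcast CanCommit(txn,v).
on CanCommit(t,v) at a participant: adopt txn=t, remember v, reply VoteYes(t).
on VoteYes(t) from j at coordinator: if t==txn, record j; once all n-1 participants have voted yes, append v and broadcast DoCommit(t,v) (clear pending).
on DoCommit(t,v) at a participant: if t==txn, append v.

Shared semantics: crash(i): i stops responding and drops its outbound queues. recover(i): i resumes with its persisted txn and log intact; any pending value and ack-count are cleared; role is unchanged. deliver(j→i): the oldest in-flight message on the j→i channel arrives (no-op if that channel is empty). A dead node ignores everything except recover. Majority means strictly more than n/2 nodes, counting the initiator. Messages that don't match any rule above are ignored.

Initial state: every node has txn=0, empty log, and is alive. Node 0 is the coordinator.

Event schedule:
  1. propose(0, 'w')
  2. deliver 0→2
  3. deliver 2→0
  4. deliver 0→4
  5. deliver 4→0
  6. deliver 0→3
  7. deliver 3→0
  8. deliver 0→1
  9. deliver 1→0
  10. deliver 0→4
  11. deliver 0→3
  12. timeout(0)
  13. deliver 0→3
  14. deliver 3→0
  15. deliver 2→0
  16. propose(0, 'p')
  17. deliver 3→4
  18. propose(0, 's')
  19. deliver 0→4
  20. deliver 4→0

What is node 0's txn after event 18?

4

1. propose(0,'w'):  <0:coor t1 ->
2. deliver 0→2:  <2:part t1 ->
3. deliver 2→0:  nop
4. deliver 0→4:  <4:part t1 ->
5. deliver 4→0:  nop
6. deliver 0→3:  <3:part t1 ->
7. deliver 3→0:  nop
8. deliver 0→1:  <1:part t1 ->
9. deliver 1→0:  <0:coor t1 w>
10. deliver 0→4:  <4:part t1 w>
11. deliver 0→3:  <3:part t1 w>
12. timeout(0):  <0:coor t2 w>
13. deliver 0→3:  <3:part t2 w>
14. deliver 3→0:  nop
15. deliver 2→0:  nop
16. propose(0,'p'):  <0:coor t3 w>
17. deliver 3→4:  nop
18. propose(0,'s'):  <0:coor t4 w>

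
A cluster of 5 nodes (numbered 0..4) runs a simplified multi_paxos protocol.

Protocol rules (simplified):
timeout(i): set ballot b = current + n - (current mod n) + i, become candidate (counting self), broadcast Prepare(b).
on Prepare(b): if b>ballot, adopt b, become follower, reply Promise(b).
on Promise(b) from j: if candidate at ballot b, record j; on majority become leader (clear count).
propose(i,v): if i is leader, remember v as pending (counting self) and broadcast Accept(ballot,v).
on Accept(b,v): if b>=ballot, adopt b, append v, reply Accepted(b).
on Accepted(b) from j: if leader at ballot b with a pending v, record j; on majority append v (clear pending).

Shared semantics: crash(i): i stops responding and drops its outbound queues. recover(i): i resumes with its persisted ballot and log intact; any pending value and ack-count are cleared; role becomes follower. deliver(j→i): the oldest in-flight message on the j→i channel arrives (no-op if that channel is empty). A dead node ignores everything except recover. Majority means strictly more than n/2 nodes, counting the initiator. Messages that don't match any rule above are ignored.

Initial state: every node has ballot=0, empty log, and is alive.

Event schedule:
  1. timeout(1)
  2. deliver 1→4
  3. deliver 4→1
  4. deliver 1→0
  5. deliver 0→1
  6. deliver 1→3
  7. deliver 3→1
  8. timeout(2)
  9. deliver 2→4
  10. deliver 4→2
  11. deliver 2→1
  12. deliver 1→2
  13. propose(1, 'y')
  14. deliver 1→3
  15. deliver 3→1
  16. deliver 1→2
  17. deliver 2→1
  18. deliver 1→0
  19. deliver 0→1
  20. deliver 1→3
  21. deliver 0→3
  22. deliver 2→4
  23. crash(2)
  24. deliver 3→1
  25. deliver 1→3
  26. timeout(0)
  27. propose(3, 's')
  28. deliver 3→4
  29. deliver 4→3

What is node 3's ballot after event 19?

6

e1 timeout(1): 1[cand,b=6,-]
e2 deliver 1→4: 4[foll,b=6,-]
e3 deliver 4→1: ·
e4 deliver 1→0: 0[foll,b=6,-]
e5 deliver 0→1: 1[lead,b=6,-]
e6 deliver 1→3: 3[foll,b=6,-]
e7 deliver 3→1: ·
e8 timeout(2): 2[cand,b=7,-]
e9 deliver 2→4: 4[foll,b=7,-]
e10 deliver 4→2: ·
e11 deliver 2→1: 1[foll,b=7,-]
e12 deliver 1→2: ·
e13 propose(1,'y'): ·
e14 deliver 1→3: ·
e15 deliver 3→1: ·
e16 deliver 1→2: 2[lead,b=7,-]
e17 deliver 2→1: ·
e18 deliver 1→0: ·
e19 deliver 0→1: ·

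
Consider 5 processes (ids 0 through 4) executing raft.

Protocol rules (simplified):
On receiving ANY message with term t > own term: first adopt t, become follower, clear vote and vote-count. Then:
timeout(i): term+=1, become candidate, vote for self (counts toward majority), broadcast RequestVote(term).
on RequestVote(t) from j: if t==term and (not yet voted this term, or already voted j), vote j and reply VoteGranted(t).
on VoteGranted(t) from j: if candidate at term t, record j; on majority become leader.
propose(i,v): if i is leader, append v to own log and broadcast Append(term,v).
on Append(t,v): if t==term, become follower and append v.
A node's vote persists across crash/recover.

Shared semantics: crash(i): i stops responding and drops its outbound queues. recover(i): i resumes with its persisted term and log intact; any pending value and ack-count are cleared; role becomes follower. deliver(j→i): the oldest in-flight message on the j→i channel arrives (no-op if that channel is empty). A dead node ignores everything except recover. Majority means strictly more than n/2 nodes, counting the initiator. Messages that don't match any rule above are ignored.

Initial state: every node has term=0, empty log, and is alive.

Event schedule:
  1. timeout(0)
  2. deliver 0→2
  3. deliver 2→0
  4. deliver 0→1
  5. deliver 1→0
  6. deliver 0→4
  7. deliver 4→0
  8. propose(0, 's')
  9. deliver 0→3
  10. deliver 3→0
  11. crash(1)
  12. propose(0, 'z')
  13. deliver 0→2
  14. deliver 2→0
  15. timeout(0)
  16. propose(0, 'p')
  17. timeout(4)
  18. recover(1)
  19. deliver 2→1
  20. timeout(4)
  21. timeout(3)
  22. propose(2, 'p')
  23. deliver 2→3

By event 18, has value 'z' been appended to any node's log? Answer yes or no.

yes

[1] timeout(0) → N0(cand t1 [-])
[2] deliver 0→2 → N2(foll t1 [-])
[3] deliver 2→0 → ∅
[4] deliver 0→1 → N1(foll t1 [-])
[5] deliver 1→0 → N0(lead t1 [-])
[6] deliver 0→4 → N4(foll t1 [-])
[7] deliver 4→0 → ∅
[8] propose(0,'s') → N0(lead t1 [s])
[9] deliver 0→3 → N3(foll t1 [-])
[10] deliver 3→0 → ∅
[11] crash(1) → N1(✗foll t1 [-])
[12] propose(0,'z') → N0(lead t1 [s,z])
[13] deliver 0→2 → N2(foll t1 [s])
[14] deliver 2→0 → ∅
[15] timeout(0) → N0(cand t2 [s,z])
[16] propose(0,'p') → ∅
[17] timeout(4) → N4(cand t2 [-])
[18] recover(1) → N1(foll t1 [-])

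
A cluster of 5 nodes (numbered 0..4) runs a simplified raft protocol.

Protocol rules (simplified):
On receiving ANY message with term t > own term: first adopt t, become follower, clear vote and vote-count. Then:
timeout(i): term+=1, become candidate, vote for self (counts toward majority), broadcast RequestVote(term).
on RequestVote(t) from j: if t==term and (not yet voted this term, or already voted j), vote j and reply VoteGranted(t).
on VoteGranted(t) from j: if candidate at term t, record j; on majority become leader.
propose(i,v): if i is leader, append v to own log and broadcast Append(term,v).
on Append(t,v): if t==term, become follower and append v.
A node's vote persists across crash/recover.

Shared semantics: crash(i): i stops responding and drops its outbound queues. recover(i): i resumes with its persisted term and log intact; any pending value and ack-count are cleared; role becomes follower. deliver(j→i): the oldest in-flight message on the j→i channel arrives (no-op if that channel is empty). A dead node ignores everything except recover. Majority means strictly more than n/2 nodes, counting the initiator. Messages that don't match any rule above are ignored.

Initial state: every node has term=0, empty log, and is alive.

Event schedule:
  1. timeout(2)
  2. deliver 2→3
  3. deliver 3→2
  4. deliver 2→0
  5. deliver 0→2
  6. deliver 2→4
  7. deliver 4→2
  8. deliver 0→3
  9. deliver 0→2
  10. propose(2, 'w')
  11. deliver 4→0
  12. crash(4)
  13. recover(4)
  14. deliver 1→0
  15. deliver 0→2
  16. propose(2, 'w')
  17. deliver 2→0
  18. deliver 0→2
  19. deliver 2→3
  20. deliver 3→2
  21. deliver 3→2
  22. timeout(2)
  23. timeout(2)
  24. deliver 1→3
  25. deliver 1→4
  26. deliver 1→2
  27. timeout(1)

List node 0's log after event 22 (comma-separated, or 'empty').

1. timeout(2):  <2:cand t1 ->
2. deliver 2→3:  <3:foll t1 ->
3. deliver 3→2:  nop
4. deliver 2→0:  <0:foll t1 ->
5. deliver 0→2:  <2:lead t1 ->
6. deliver 2→4:  <4:foll t1 ->
7. deliver 4→2:  nop
8. deliver 0→3:  nop
9. deliver 0→2:  nop
10. propose(2,'w'):  <2:lead t1 w>
11. deliver 4→0:  nop
12. crash(4):  <4:✗foll t1 ->
13. recover(4):  <4:foll t1 ->
14. deliver 1→0:  nop
15. deliver 0→2:  nop
16. propose(2,'w'):  <2:lead t1 w,w>
17. deliver 2→0:  <0:foll t1 w>
18. deliver 0→2:  nop
19. deliver 2→3:  <3:foll t1 w>
20. deliver 3→2:  nop
21. deliver 3→2:  nop
22. timeout(2):  <2:cand t2 w,w>

w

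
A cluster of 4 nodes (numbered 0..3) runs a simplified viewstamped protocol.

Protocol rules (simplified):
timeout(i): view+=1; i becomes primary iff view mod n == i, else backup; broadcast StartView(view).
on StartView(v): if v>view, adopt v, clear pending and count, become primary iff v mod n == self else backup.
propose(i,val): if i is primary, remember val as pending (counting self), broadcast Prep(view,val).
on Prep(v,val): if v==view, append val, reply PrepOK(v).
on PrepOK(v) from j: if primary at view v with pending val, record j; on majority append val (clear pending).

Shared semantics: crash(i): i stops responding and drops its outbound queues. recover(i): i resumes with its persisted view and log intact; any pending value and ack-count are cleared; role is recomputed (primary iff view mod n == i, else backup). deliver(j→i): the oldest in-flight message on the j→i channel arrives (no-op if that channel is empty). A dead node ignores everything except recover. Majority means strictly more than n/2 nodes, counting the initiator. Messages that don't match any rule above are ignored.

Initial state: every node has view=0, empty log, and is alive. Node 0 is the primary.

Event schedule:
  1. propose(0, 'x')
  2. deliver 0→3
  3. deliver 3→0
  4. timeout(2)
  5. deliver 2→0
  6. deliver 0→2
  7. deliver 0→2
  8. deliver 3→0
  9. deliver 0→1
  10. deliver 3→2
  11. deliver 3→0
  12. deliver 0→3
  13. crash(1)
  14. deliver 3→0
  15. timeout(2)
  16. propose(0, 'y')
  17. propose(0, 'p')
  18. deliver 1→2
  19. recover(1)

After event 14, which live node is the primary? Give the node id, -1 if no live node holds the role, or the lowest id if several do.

-1

e1 propose(0,'x'): ·
e2 deliver 0→3: 3[back,v=0,x]
e3 deliver 3→0: ·
e4 timeout(2): 2[back,v=1,-]
e5 deliver 2→0: 0[back,v=1,-]
e6 deliver 0→2: ·
e7 deliver 0→2: ·
e8 deliver 3→0: ·
e9 deliver 0→1: 1[back,v=0,x]
e10 deliver 3→2: ·
e11 deliver 3→0: ·
e12 deliver 0→3: ·
e13 crash(1): 1[✗back,v=0,x]
e14 deliver 3→0: ·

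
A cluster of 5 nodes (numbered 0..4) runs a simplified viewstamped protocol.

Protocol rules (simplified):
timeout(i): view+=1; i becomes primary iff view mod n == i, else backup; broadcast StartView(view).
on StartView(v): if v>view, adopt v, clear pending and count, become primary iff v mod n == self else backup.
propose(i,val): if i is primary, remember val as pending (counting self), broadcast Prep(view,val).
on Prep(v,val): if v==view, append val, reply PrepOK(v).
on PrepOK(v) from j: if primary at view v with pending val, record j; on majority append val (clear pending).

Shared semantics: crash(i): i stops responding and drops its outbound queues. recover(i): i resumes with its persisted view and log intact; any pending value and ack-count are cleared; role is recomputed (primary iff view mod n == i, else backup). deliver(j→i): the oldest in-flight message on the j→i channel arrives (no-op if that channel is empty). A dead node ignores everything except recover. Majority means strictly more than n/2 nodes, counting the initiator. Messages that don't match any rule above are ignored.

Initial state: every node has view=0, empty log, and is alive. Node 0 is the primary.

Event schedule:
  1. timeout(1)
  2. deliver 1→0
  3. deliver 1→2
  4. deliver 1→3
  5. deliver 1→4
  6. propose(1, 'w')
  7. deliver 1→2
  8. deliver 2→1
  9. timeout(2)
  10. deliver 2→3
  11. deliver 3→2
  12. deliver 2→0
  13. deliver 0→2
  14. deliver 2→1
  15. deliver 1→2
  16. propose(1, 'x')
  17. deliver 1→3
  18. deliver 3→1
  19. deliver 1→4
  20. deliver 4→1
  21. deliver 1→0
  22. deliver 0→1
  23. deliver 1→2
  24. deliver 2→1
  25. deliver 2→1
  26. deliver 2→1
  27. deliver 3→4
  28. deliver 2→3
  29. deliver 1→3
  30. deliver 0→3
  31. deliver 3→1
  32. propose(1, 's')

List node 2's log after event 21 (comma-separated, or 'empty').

w

step 1 timeout(1): 1={prim,v=1,log=-}
step 2 deliver 1→0: 0={back,v=1,log=-}
step 3 deliver 1→2: 2={back,v=1,log=-}
step 4 deliver 1→3: 3={back,v=1,log=-}
step 5 deliver 1→4: 4={back,v=1,log=-}
step 6 propose(1,'w'): —
step 7 deliver 1→2: 2={back,v=1,log=w}
step 8 deliver 2→1: —
step 9 timeout(2): 2={prim,v=2,log=w}
step 10 deliver 2→3: 3={back,v=2,log=-}
step 11 deliver 3→2: —
step 12 deliver 2→0: 0={back,v=2,log=-}
step 13 deliver 0→2: —
step 14 deliver 2→1: 1={back,v=2,log=-}
step 15 deliver 1→2: —
step 16 propose(1,'x'): —
step 17 deliver 1→3: —
step 18 deliver 3→1: —
step 19 deliver 1→4: 4={back,v=1,log=w}
step 20 deliver 4→1: —
step 21 deliver 1→0: —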